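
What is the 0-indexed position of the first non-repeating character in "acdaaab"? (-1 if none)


Input: acdaaab
Character frequencies:
  'a': 4
  'b': 1
  'c': 1
  'd': 1
Scanning left to right for freq == 1:
  Position 0 ('a'): freq=4, skip
  Position 1 ('c'): unique! => answer = 1

1


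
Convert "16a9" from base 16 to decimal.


Input: "16a9" in base 16
Positional expansion:
  Digit '1' (value 1) x 16^3 = 4096
  Digit '6' (value 6) x 16^2 = 1536
  Digit 'a' (value 10) x 16^1 = 160
  Digit '9' (value 9) x 16^0 = 9
Sum = 5801

5801


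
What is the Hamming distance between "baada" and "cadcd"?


Comparing "baada" and "cadcd" position by position:
  Position 0: 'b' vs 'c' => differ
  Position 1: 'a' vs 'a' => same
  Position 2: 'a' vs 'd' => differ
  Position 3: 'd' vs 'c' => differ
  Position 4: 'a' vs 'd' => differ
Total differences (Hamming distance): 4

4


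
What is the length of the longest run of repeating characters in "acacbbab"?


Input: "acacbbab"
Scanning for longest run:
  Position 1 ('c'): new char, reset run to 1
  Position 2 ('a'): new char, reset run to 1
  Position 3 ('c'): new char, reset run to 1
  Position 4 ('b'): new char, reset run to 1
  Position 5 ('b'): continues run of 'b', length=2
  Position 6 ('a'): new char, reset run to 1
  Position 7 ('b'): new char, reset run to 1
Longest run: 'b' with length 2

2


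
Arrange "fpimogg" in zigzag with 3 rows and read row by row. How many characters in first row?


Zigzag "fpimogg" into 3 rows:
Placing characters:
  'f' => row 0
  'p' => row 1
  'i' => row 2
  'm' => row 1
  'o' => row 0
  'g' => row 1
  'g' => row 2
Rows:
  Row 0: "fo"
  Row 1: "pmg"
  Row 2: "ig"
First row length: 2

2


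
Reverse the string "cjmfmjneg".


Input: cjmfmjneg
Reading characters right to left:
  Position 8: 'g'
  Position 7: 'e'
  Position 6: 'n'
  Position 5: 'j'
  Position 4: 'm'
  Position 3: 'f'
  Position 2: 'm'
  Position 1: 'j'
  Position 0: 'c'
Reversed: genjmfmjc

genjmfmjc


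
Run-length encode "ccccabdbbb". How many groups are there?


Input: ccccabdbbb
Scanning for consecutive runs:
  Group 1: 'c' x 4 (positions 0-3)
  Group 2: 'a' x 1 (positions 4-4)
  Group 3: 'b' x 1 (positions 5-5)
  Group 4: 'd' x 1 (positions 6-6)
  Group 5: 'b' x 3 (positions 7-9)
Total groups: 5

5


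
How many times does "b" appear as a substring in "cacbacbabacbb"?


Searching for "b" in "cacbacbabacbb"
Scanning each position:
  Position 0: "c" => no
  Position 1: "a" => no
  Position 2: "c" => no
  Position 3: "b" => MATCH
  Position 4: "a" => no
  Position 5: "c" => no
  Position 6: "b" => MATCH
  Position 7: "a" => no
  Position 8: "b" => MATCH
  Position 9: "a" => no
  Position 10: "c" => no
  Position 11: "b" => MATCH
  Position 12: "b" => MATCH
Total occurrences: 5

5


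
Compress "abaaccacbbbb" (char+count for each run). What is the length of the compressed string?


Input: abaaccacbbbb
Runs:
  'a' x 1 => "a1"
  'b' x 1 => "b1"
  'a' x 2 => "a2"
  'c' x 2 => "c2"
  'a' x 1 => "a1"
  'c' x 1 => "c1"
  'b' x 4 => "b4"
Compressed: "a1b1a2c2a1c1b4"
Compressed length: 14

14


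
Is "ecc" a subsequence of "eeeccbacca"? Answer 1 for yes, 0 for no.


Check if "ecc" is a subsequence of "eeeccbacca"
Greedy scan:
  Position 0 ('e'): matches sub[0] = 'e'
  Position 1 ('e'): no match needed
  Position 2 ('e'): no match needed
  Position 3 ('c'): matches sub[1] = 'c'
  Position 4 ('c'): matches sub[2] = 'c'
  Position 5 ('b'): no match needed
  Position 6 ('a'): no match needed
  Position 7 ('c'): no match needed
  Position 8 ('c'): no match needed
  Position 9 ('a'): no match needed
All 3 characters matched => is a subsequence

1


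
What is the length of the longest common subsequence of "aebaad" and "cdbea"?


LCS of "aebaad" and "cdbea"
DP table:
           c    d    b    e    a
      0    0    0    0    0    0
  a   0    0    0    0    0    1
  e   0    0    0    0    1    1
  b   0    0    0    1    1    1
  a   0    0    0    1    1    2
  a   0    0    0    1    1    2
  d   0    0    1    1    1    2
LCS length = dp[6][5] = 2

2


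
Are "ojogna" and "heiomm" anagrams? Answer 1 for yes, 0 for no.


Strings: "ojogna", "heiomm"
Sorted first:  agjnoo
Sorted second: ehimmo
Differ at position 0: 'a' vs 'e' => not anagrams

0


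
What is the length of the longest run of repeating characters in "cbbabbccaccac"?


Input: "cbbabbccaccac"
Scanning for longest run:
  Position 1 ('b'): new char, reset run to 1
  Position 2 ('b'): continues run of 'b', length=2
  Position 3 ('a'): new char, reset run to 1
  Position 4 ('b'): new char, reset run to 1
  Position 5 ('b'): continues run of 'b', length=2
  Position 6 ('c'): new char, reset run to 1
  Position 7 ('c'): continues run of 'c', length=2
  Position 8 ('a'): new char, reset run to 1
  Position 9 ('c'): new char, reset run to 1
  Position 10 ('c'): continues run of 'c', length=2
  Position 11 ('a'): new char, reset run to 1
  Position 12 ('c'): new char, reset run to 1
Longest run: 'b' with length 2

2


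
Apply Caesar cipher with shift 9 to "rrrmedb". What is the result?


Caesar cipher: shift "rrrmedb" by 9
  'r' (pos 17) + 9 = pos 0 = 'a'
  'r' (pos 17) + 9 = pos 0 = 'a'
  'r' (pos 17) + 9 = pos 0 = 'a'
  'm' (pos 12) + 9 = pos 21 = 'v'
  'e' (pos 4) + 9 = pos 13 = 'n'
  'd' (pos 3) + 9 = pos 12 = 'm'
  'b' (pos 1) + 9 = pos 10 = 'k'
Result: aaavnmk

aaavnmk


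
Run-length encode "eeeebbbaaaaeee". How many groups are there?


Input: eeeebbbaaaaeee
Scanning for consecutive runs:
  Group 1: 'e' x 4 (positions 0-3)
  Group 2: 'b' x 3 (positions 4-6)
  Group 3: 'a' x 4 (positions 7-10)
  Group 4: 'e' x 3 (positions 11-13)
Total groups: 4

4


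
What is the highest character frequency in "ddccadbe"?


Input: ddccadbe
Character counts:
  'a': 1
  'b': 1
  'c': 2
  'd': 3
  'e': 1
Maximum frequency: 3

3


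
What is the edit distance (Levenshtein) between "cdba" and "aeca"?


Computing edit distance: "cdba" -> "aeca"
DP table:
           a    e    c    a
      0    1    2    3    4
  c   1    1    2    2    3
  d   2    2    2    3    3
  b   3    3    3    3    4
  a   4    3    4    4    3
Edit distance = dp[4][4] = 3

3


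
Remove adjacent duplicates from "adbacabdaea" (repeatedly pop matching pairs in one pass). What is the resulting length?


Input: adbacabdaea
Stack-based adjacent duplicate removal:
  Read 'a': push. Stack: a
  Read 'd': push. Stack: ad
  Read 'b': push. Stack: adb
  Read 'a': push. Stack: adba
  Read 'c': push. Stack: adbac
  Read 'a': push. Stack: adbaca
  Read 'b': push. Stack: adbacab
  Read 'd': push. Stack: adbacabd
  Read 'a': push. Stack: adbacabda
  Read 'e': push. Stack: adbacabdae
  Read 'a': push. Stack: adbacabdaea
Final stack: "adbacabdaea" (length 11)

11


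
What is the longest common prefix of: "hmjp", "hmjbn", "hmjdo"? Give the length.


Words: hmjp, hmjbn, hmjdo
  Position 0: all 'h' => match
  Position 1: all 'm' => match
  Position 2: all 'j' => match
  Position 3: ('p', 'b', 'd') => mismatch, stop
LCP = "hmj" (length 3)

3


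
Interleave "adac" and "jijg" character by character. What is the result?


Interleaving "adac" and "jijg":
  Position 0: 'a' from first, 'j' from second => "aj"
  Position 1: 'd' from first, 'i' from second => "di"
  Position 2: 'a' from first, 'j' from second => "aj"
  Position 3: 'c' from first, 'g' from second => "cg"
Result: ajdiajcg

ajdiajcg


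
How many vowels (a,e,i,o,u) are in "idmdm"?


Input: idmdm
Checking each character:
  'i' at position 0: vowel (running total: 1)
  'd' at position 1: consonant
  'm' at position 2: consonant
  'd' at position 3: consonant
  'm' at position 4: consonant
Total vowels: 1

1


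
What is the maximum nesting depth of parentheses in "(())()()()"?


Input: "(())()()()"
Tracking depth:
  Position 0 '(': depth becomes 1
  Position 1 '(': depth becomes 2
  Position 2 ')': depth becomes 1
  Position 3 ')': depth becomes 0
  Position 4 '(': depth becomes 1
  Position 5 ')': depth becomes 0
  Position 6 '(': depth becomes 1
  Position 7 ')': depth becomes 0
  Position 8 '(': depth becomes 1
  Position 9 ')': depth becomes 0
Maximum depth reached: 2

2


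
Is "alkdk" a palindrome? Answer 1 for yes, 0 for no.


Input: alkdk
Reversed: kdkla
  Compare pos 0 ('a') with pos 4 ('k'): MISMATCH
  Compare pos 1 ('l') with pos 3 ('d'): MISMATCH
Result: not a palindrome

0


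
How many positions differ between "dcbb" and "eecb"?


Comparing "dcbb" and "eecb" position by position:
  Position 0: 'd' vs 'e' => DIFFER
  Position 1: 'c' vs 'e' => DIFFER
  Position 2: 'b' vs 'c' => DIFFER
  Position 3: 'b' vs 'b' => same
Positions that differ: 3

3


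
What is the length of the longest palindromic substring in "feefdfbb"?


Input: "feefdfbb"
Checking substrings for palindromes:
  [0:4] "feef" (len 4) => palindrome
  [3:6] "fdf" (len 3) => palindrome
  [1:3] "ee" (len 2) => palindrome
  [6:8] "bb" (len 2) => palindrome
Longest palindromic substring: "feef" with length 4

4


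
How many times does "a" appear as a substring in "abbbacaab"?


Searching for "a" in "abbbacaab"
Scanning each position:
  Position 0: "a" => MATCH
  Position 1: "b" => no
  Position 2: "b" => no
  Position 3: "b" => no
  Position 4: "a" => MATCH
  Position 5: "c" => no
  Position 6: "a" => MATCH
  Position 7: "a" => MATCH
  Position 8: "b" => no
Total occurrences: 4

4


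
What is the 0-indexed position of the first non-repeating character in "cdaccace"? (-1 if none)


Input: cdaccace
Character frequencies:
  'a': 2
  'c': 4
  'd': 1
  'e': 1
Scanning left to right for freq == 1:
  Position 0 ('c'): freq=4, skip
  Position 1 ('d'): unique! => answer = 1

1


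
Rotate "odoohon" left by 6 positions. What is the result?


Input: "odoohon", rotate left by 6
First 6 characters: "odooho"
Remaining characters: "n"
Concatenate remaining + first: "n" + "odooho" = "nodooho"

nodooho


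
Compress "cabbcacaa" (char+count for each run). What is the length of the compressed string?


Input: cabbcacaa
Runs:
  'c' x 1 => "c1"
  'a' x 1 => "a1"
  'b' x 2 => "b2"
  'c' x 1 => "c1"
  'a' x 1 => "a1"
  'c' x 1 => "c1"
  'a' x 2 => "a2"
Compressed: "c1a1b2c1a1c1a2"
Compressed length: 14

14


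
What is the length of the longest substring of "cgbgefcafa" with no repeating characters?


Input: "cgbgefcafa"
Sliding window (track last position of each char):
  Position 0 ('c'): window [0,0] length 1 -- new best
  Position 1 ('g'): window [0,1] length 2 -- new best
  Position 2 ('b'): window [0,2] length 3 -- new best
  Position 3 ('g'): repeat (last at 1), move window start to 2
  Position 3 ('g'): window [2,3] length 2
  Position 4 ('e'): window [2,4] length 3
  Position 5 ('f'): window [2,5] length 4 -- new best
  Position 6 ('c'): window [2,6] length 5 -- new best
  Position 7 ('a'): window [2,7] length 6 -- new best
  Position 8 ('f'): repeat (last at 5), move window start to 6
  Position 8 ('f'): window [6,8] length 3
  Position 9 ('a'): repeat (last at 7), move window start to 8
  Position 9 ('a'): window [8,9] length 2
Longest substring with no repeats: "bgefca" with length 6

6


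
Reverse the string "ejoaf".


Input: ejoaf
Reading characters right to left:
  Position 4: 'f'
  Position 3: 'a'
  Position 2: 'o'
  Position 1: 'j'
  Position 0: 'e'
Reversed: faoje

faoje


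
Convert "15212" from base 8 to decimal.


Input: "15212" in base 8
Positional expansion:
  Digit '1' (value 1) x 8^4 = 4096
  Digit '5' (value 5) x 8^3 = 2560
  Digit '2' (value 2) x 8^2 = 128
  Digit '1' (value 1) x 8^1 = 8
  Digit '2' (value 2) x 8^0 = 2
Sum = 6794

6794


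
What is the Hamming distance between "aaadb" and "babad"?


Comparing "aaadb" and "babad" position by position:
  Position 0: 'a' vs 'b' => differ
  Position 1: 'a' vs 'a' => same
  Position 2: 'a' vs 'b' => differ
  Position 3: 'd' vs 'a' => differ
  Position 4: 'b' vs 'd' => differ
Total differences (Hamming distance): 4

4


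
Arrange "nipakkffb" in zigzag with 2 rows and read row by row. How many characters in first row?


Zigzag "nipakkffb" into 2 rows:
Placing characters:
  'n' => row 0
  'i' => row 1
  'p' => row 0
  'a' => row 1
  'k' => row 0
  'k' => row 1
  'f' => row 0
  'f' => row 1
  'b' => row 0
Rows:
  Row 0: "npkfb"
  Row 1: "iakf"
First row length: 5

5


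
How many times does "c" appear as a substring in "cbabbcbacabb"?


Searching for "c" in "cbabbcbacabb"
Scanning each position:
  Position 0: "c" => MATCH
  Position 1: "b" => no
  Position 2: "a" => no
  Position 3: "b" => no
  Position 4: "b" => no
  Position 5: "c" => MATCH
  Position 6: "b" => no
  Position 7: "a" => no
  Position 8: "c" => MATCH
  Position 9: "a" => no
  Position 10: "b" => no
  Position 11: "b" => no
Total occurrences: 3

3


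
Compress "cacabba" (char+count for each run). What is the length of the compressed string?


Input: cacabba
Runs:
  'c' x 1 => "c1"
  'a' x 1 => "a1"
  'c' x 1 => "c1"
  'a' x 1 => "a1"
  'b' x 2 => "b2"
  'a' x 1 => "a1"
Compressed: "c1a1c1a1b2a1"
Compressed length: 12

12


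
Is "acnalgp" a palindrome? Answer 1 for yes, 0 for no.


Input: acnalgp
Reversed: pglanca
  Compare pos 0 ('a') with pos 6 ('p'): MISMATCH
  Compare pos 1 ('c') with pos 5 ('g'): MISMATCH
  Compare pos 2 ('n') with pos 4 ('l'): MISMATCH
Result: not a palindrome

0


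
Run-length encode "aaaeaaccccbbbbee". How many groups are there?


Input: aaaeaaccccbbbbee
Scanning for consecutive runs:
  Group 1: 'a' x 3 (positions 0-2)
  Group 2: 'e' x 1 (positions 3-3)
  Group 3: 'a' x 2 (positions 4-5)
  Group 4: 'c' x 4 (positions 6-9)
  Group 5: 'b' x 4 (positions 10-13)
  Group 6: 'e' x 2 (positions 14-15)
Total groups: 6

6


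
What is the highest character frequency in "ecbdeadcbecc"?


Input: ecbdeadcbecc
Character counts:
  'a': 1
  'b': 2
  'c': 4
  'd': 2
  'e': 3
Maximum frequency: 4

4


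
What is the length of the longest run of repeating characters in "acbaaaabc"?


Input: "acbaaaabc"
Scanning for longest run:
  Position 1 ('c'): new char, reset run to 1
  Position 2 ('b'): new char, reset run to 1
  Position 3 ('a'): new char, reset run to 1
  Position 4 ('a'): continues run of 'a', length=2
  Position 5 ('a'): continues run of 'a', length=3
  Position 6 ('a'): continues run of 'a', length=4
  Position 7 ('b'): new char, reset run to 1
  Position 8 ('c'): new char, reset run to 1
Longest run: 'a' with length 4

4


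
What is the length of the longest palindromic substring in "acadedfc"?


Input: "acadedfc"
Checking substrings for palindromes:
  [0:3] "aca" (len 3) => palindrome
  [3:6] "ded" (len 3) => palindrome
Longest palindromic substring: "aca" with length 3

3


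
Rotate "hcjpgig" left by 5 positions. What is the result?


Input: "hcjpgig", rotate left by 5
First 5 characters: "hcjpg"
Remaining characters: "ig"
Concatenate remaining + first: "ig" + "hcjpg" = "ighcjpg"

ighcjpg


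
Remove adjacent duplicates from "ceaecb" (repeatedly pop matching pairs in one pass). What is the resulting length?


Input: ceaecb
Stack-based adjacent duplicate removal:
  Read 'c': push. Stack: c
  Read 'e': push. Stack: ce
  Read 'a': push. Stack: cea
  Read 'e': push. Stack: ceae
  Read 'c': push. Stack: ceaec
  Read 'b': push. Stack: ceaecb
Final stack: "ceaecb" (length 6)

6


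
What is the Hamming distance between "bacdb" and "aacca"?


Comparing "bacdb" and "aacca" position by position:
  Position 0: 'b' vs 'a' => differ
  Position 1: 'a' vs 'a' => same
  Position 2: 'c' vs 'c' => same
  Position 3: 'd' vs 'c' => differ
  Position 4: 'b' vs 'a' => differ
Total differences (Hamming distance): 3

3


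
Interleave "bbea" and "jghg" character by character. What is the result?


Interleaving "bbea" and "jghg":
  Position 0: 'b' from first, 'j' from second => "bj"
  Position 1: 'b' from first, 'g' from second => "bg"
  Position 2: 'e' from first, 'h' from second => "eh"
  Position 3: 'a' from first, 'g' from second => "ag"
Result: bjbgehag

bjbgehag


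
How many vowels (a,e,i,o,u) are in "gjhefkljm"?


Input: gjhefkljm
Checking each character:
  'g' at position 0: consonant
  'j' at position 1: consonant
  'h' at position 2: consonant
  'e' at position 3: vowel (running total: 1)
  'f' at position 4: consonant
  'k' at position 5: consonant
  'l' at position 6: consonant
  'j' at position 7: consonant
  'm' at position 8: consonant
Total vowels: 1

1


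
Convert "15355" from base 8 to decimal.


Input: "15355" in base 8
Positional expansion:
  Digit '1' (value 1) x 8^4 = 4096
  Digit '5' (value 5) x 8^3 = 2560
  Digit '3' (value 3) x 8^2 = 192
  Digit '5' (value 5) x 8^1 = 40
  Digit '5' (value 5) x 8^0 = 5
Sum = 6893

6893


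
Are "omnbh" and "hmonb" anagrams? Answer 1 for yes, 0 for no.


Strings: "omnbh", "hmonb"
Sorted first:  bhmno
Sorted second: bhmno
Sorted forms match => anagrams

1


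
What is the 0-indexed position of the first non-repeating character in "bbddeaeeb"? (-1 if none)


Input: bbddeaeeb
Character frequencies:
  'a': 1
  'b': 3
  'd': 2
  'e': 3
Scanning left to right for freq == 1:
  Position 0 ('b'): freq=3, skip
  Position 1 ('b'): freq=3, skip
  Position 2 ('d'): freq=2, skip
  Position 3 ('d'): freq=2, skip
  Position 4 ('e'): freq=3, skip
  Position 5 ('a'): unique! => answer = 5

5


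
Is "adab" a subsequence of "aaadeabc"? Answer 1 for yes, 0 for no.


Check if "adab" is a subsequence of "aaadeabc"
Greedy scan:
  Position 0 ('a'): matches sub[0] = 'a'
  Position 1 ('a'): no match needed
  Position 2 ('a'): no match needed
  Position 3 ('d'): matches sub[1] = 'd'
  Position 4 ('e'): no match needed
  Position 5 ('a'): matches sub[2] = 'a'
  Position 6 ('b'): matches sub[3] = 'b'
  Position 7 ('c'): no match needed
All 4 characters matched => is a subsequence

1


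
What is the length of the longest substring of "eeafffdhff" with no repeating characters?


Input: "eeafffdhff"
Sliding window (track last position of each char):
  Position 0 ('e'): window [0,0] length 1 -- new best
  Position 1 ('e'): repeat (last at 0), move window start to 1
  Position 1 ('e'): window [1,1] length 1
  Position 2 ('a'): window [1,2] length 2 -- new best
  Position 3 ('f'): window [1,3] length 3 -- new best
  Position 4 ('f'): repeat (last at 3), move window start to 4
  Position 4 ('f'): window [4,4] length 1
  Position 5 ('f'): repeat (last at 4), move window start to 5
  Position 5 ('f'): window [5,5] length 1
  Position 6 ('d'): window [5,6] length 2
  Position 7 ('h'): window [5,7] length 3
  Position 8 ('f'): repeat (last at 5), move window start to 6
  Position 8 ('f'): window [6,8] length 3
  Position 9 ('f'): repeat (last at 8), move window start to 9
  Position 9 ('f'): window [9,9] length 1
Longest substring with no repeats: "eaf" with length 3

3


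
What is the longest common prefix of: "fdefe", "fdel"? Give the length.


Words: fdefe, fdel
  Position 0: all 'f' => match
  Position 1: all 'd' => match
  Position 2: all 'e' => match
  Position 3: ('f', 'l') => mismatch, stop
LCP = "fde" (length 3)

3


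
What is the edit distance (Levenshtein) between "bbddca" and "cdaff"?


Computing edit distance: "bbddca" -> "cdaff"
DP table:
           c    d    a    f    f
      0    1    2    3    4    5
  b   1    1    2    3    4    5
  b   2    2    2    3    4    5
  d   3    3    2    3    4    5
  d   4    4    3    3    4    5
  c   5    4    4    4    4    5
  a   6    5    5    4    5    5
Edit distance = dp[6][5] = 5

5


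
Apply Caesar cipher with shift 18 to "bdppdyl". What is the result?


Caesar cipher: shift "bdppdyl" by 18
  'b' (pos 1) + 18 = pos 19 = 't'
  'd' (pos 3) + 18 = pos 21 = 'v'
  'p' (pos 15) + 18 = pos 7 = 'h'
  'p' (pos 15) + 18 = pos 7 = 'h'
  'd' (pos 3) + 18 = pos 21 = 'v'
  'y' (pos 24) + 18 = pos 16 = 'q'
  'l' (pos 11) + 18 = pos 3 = 'd'
Result: tvhhvqd

tvhhvqd


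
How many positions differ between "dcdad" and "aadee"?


Comparing "dcdad" and "aadee" position by position:
  Position 0: 'd' vs 'a' => DIFFER
  Position 1: 'c' vs 'a' => DIFFER
  Position 2: 'd' vs 'd' => same
  Position 3: 'a' vs 'e' => DIFFER
  Position 4: 'd' vs 'e' => DIFFER
Positions that differ: 4

4


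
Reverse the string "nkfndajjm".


Input: nkfndajjm
Reading characters right to left:
  Position 8: 'm'
  Position 7: 'j'
  Position 6: 'j'
  Position 5: 'a'
  Position 4: 'd'
  Position 3: 'n'
  Position 2: 'f'
  Position 1: 'k'
  Position 0: 'n'
Reversed: mjjadnfkn

mjjadnfkn


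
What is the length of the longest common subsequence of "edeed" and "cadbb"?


LCS of "edeed" and "cadbb"
DP table:
           c    a    d    b    b
      0    0    0    0    0    0
  e   0    0    0    0    0    0
  d   0    0    0    1    1    1
  e   0    0    0    1    1    1
  e   0    0    0    1    1    1
  d   0    0    0    1    1    1
LCS length = dp[5][5] = 1

1


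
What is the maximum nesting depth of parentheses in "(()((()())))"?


Input: "(()((()())))"
Tracking depth:
  Position 0 '(': depth becomes 1
  Position 1 '(': depth becomes 2
  Position 2 ')': depth becomes 1
  Position 3 '(': depth becomes 2
  Position 4 '(': depth becomes 3
  Position 5 '(': depth becomes 4
  Position 6 ')': depth becomes 3
  Position 7 '(': depth becomes 4
  Position 8 ')': depth becomes 3
  Position 9 ')': depth becomes 2
  Position 10 ')': depth becomes 1
  Position 11 ')': depth becomes 0
Maximum depth reached: 4

4


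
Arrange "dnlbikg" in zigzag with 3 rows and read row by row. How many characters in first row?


Zigzag "dnlbikg" into 3 rows:
Placing characters:
  'd' => row 0
  'n' => row 1
  'l' => row 2
  'b' => row 1
  'i' => row 0
  'k' => row 1
  'g' => row 2
Rows:
  Row 0: "di"
  Row 1: "nbk"
  Row 2: "lg"
First row length: 2

2


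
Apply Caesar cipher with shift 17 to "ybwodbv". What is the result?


Caesar cipher: shift "ybwodbv" by 17
  'y' (pos 24) + 17 = pos 15 = 'p'
  'b' (pos 1) + 17 = pos 18 = 's'
  'w' (pos 22) + 17 = pos 13 = 'n'
  'o' (pos 14) + 17 = pos 5 = 'f'
  'd' (pos 3) + 17 = pos 20 = 'u'
  'b' (pos 1) + 17 = pos 18 = 's'
  'v' (pos 21) + 17 = pos 12 = 'm'
Result: psnfusm

psnfusm


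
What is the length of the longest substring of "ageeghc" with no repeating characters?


Input: "ageeghc"
Sliding window (track last position of each char):
  Position 0 ('a'): window [0,0] length 1 -- new best
  Position 1 ('g'): window [0,1] length 2 -- new best
  Position 2 ('e'): window [0,2] length 3 -- new best
  Position 3 ('e'): repeat (last at 2), move window start to 3
  Position 3 ('e'): window [3,3] length 1
  Position 4 ('g'): window [3,4] length 2
  Position 5 ('h'): window [3,5] length 3
  Position 6 ('c'): window [3,6] length 4 -- new best
Longest substring with no repeats: "eghc" with length 4

4


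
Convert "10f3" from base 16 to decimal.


Input: "10f3" in base 16
Positional expansion:
  Digit '1' (value 1) x 16^3 = 4096
  Digit '0' (value 0) x 16^2 = 0
  Digit 'f' (value 15) x 16^1 = 240
  Digit '3' (value 3) x 16^0 = 3
Sum = 4339

4339


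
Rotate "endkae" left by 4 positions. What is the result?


Input: "endkae", rotate left by 4
First 4 characters: "endk"
Remaining characters: "ae"
Concatenate remaining + first: "ae" + "endk" = "aeendk"

aeendk


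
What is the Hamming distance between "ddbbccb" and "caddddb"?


Comparing "ddbbccb" and "caddddb" position by position:
  Position 0: 'd' vs 'c' => differ
  Position 1: 'd' vs 'a' => differ
  Position 2: 'b' vs 'd' => differ
  Position 3: 'b' vs 'd' => differ
  Position 4: 'c' vs 'd' => differ
  Position 5: 'c' vs 'd' => differ
  Position 6: 'b' vs 'b' => same
Total differences (Hamming distance): 6

6


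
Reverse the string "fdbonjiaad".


Input: fdbonjiaad
Reading characters right to left:
  Position 9: 'd'
  Position 8: 'a'
  Position 7: 'a'
  Position 6: 'i'
  Position 5: 'j'
  Position 4: 'n'
  Position 3: 'o'
  Position 2: 'b'
  Position 1: 'd'
  Position 0: 'f'
Reversed: daaijnobdf

daaijnobdf


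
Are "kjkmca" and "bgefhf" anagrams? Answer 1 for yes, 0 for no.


Strings: "kjkmca", "bgefhf"
Sorted first:  acjkkm
Sorted second: beffgh
Differ at position 0: 'a' vs 'b' => not anagrams

0


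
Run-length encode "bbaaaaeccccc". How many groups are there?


Input: bbaaaaeccccc
Scanning for consecutive runs:
  Group 1: 'b' x 2 (positions 0-1)
  Group 2: 'a' x 4 (positions 2-5)
  Group 3: 'e' x 1 (positions 6-6)
  Group 4: 'c' x 5 (positions 7-11)
Total groups: 4

4


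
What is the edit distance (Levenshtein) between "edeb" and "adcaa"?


Computing edit distance: "edeb" -> "adcaa"
DP table:
           a    d    c    a    a
      0    1    2    3    4    5
  e   1    1    2    3    4    5
  d   2    2    1    2    3    4
  e   3    3    2    2    3    4
  b   4    4    3    3    3    4
Edit distance = dp[4][5] = 4

4


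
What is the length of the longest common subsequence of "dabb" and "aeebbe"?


LCS of "dabb" and "aeebbe"
DP table:
           a    e    e    b    b    e
      0    0    0    0    0    0    0
  d   0    0    0    0    0    0    0
  a   0    1    1    1    1    1    1
  b   0    1    1    1    2    2    2
  b   0    1    1    1    2    3    3
LCS length = dp[4][6] = 3

3


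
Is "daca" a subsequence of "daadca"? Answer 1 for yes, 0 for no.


Check if "daca" is a subsequence of "daadca"
Greedy scan:
  Position 0 ('d'): matches sub[0] = 'd'
  Position 1 ('a'): matches sub[1] = 'a'
  Position 2 ('a'): no match needed
  Position 3 ('d'): no match needed
  Position 4 ('c'): matches sub[2] = 'c'
  Position 5 ('a'): matches sub[3] = 'a'
All 4 characters matched => is a subsequence

1


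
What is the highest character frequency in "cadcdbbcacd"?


Input: cadcdbbcacd
Character counts:
  'a': 2
  'b': 2
  'c': 4
  'd': 3
Maximum frequency: 4

4


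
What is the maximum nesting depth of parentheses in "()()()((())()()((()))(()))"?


Input: "()()()((())()()((()))(()))"
Tracking depth:
  Position 0 '(': depth becomes 1
  Position 1 ')': depth becomes 0
  Position 2 '(': depth becomes 1
  Position 3 ')': depth becomes 0
  Position 4 '(': depth becomes 1
  Position 5 ')': depth becomes 0
  Position 6 '(': depth becomes 1
  Position 7 '(': depth becomes 2
  Position 8 '(': depth becomes 3
  Position 9 ')': depth becomes 2
  Position 10 ')': depth becomes 1
  Position 11 '(': depth becomes 2
  Position 12 ')': depth becomes 1
  Position 13 '(': depth becomes 2
  Position 14 ')': depth becomes 1
  Position 15 '(': depth becomes 2
  Position 16 '(': depth becomes 3
  Position 17 '(': depth becomes 4
  Position 18 ')': depth becomes 3
  Position 19 ')': depth becomes 2
  Position 20 ')': depth becomes 1
  Position 21 '(': depth becomes 2
  Position 22 '(': depth becomes 3
  Position 23 ')': depth becomes 2
  Position 24 ')': depth becomes 1
  Position 25 ')': depth becomes 0
Maximum depth reached: 4

4


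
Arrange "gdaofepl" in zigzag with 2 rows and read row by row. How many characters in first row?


Zigzag "gdaofepl" into 2 rows:
Placing characters:
  'g' => row 0
  'd' => row 1
  'a' => row 0
  'o' => row 1
  'f' => row 0
  'e' => row 1
  'p' => row 0
  'l' => row 1
Rows:
  Row 0: "gafp"
  Row 1: "doel"
First row length: 4

4


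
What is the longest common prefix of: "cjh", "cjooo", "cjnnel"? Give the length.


Words: cjh, cjooo, cjnnel
  Position 0: all 'c' => match
  Position 1: all 'j' => match
  Position 2: ('h', 'o', 'n') => mismatch, stop
LCP = "cj" (length 2)

2


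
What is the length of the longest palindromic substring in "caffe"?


Input: "caffe"
Checking substrings for palindromes:
  [2:4] "ff" (len 2) => palindrome
Longest palindromic substring: "ff" with length 2

2


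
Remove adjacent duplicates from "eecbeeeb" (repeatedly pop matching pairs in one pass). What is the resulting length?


Input: eecbeeeb
Stack-based adjacent duplicate removal:
  Read 'e': push. Stack: e
  Read 'e': matches stack top 'e' => pop. Stack: (empty)
  Read 'c': push. Stack: c
  Read 'b': push. Stack: cb
  Read 'e': push. Stack: cbe
  Read 'e': matches stack top 'e' => pop. Stack: cb
  Read 'e': push. Stack: cbe
  Read 'b': push. Stack: cbeb
Final stack: "cbeb" (length 4)

4


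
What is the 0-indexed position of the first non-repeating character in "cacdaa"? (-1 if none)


Input: cacdaa
Character frequencies:
  'a': 3
  'c': 2
  'd': 1
Scanning left to right for freq == 1:
  Position 0 ('c'): freq=2, skip
  Position 1 ('a'): freq=3, skip
  Position 2 ('c'): freq=2, skip
  Position 3 ('d'): unique! => answer = 3

3


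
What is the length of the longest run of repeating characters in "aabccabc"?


Input: "aabccabc"
Scanning for longest run:
  Position 1 ('a'): continues run of 'a', length=2
  Position 2 ('b'): new char, reset run to 1
  Position 3 ('c'): new char, reset run to 1
  Position 4 ('c'): continues run of 'c', length=2
  Position 5 ('a'): new char, reset run to 1
  Position 6 ('b'): new char, reset run to 1
  Position 7 ('c'): new char, reset run to 1
Longest run: 'a' with length 2

2


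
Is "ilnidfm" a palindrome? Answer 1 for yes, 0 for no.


Input: ilnidfm
Reversed: mfdinli
  Compare pos 0 ('i') with pos 6 ('m'): MISMATCH
  Compare pos 1 ('l') with pos 5 ('f'): MISMATCH
  Compare pos 2 ('n') with pos 4 ('d'): MISMATCH
Result: not a palindrome

0


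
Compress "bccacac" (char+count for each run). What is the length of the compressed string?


Input: bccacac
Runs:
  'b' x 1 => "b1"
  'c' x 2 => "c2"
  'a' x 1 => "a1"
  'c' x 1 => "c1"
  'a' x 1 => "a1"
  'c' x 1 => "c1"
Compressed: "b1c2a1c1a1c1"
Compressed length: 12

12


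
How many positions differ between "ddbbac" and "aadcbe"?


Comparing "ddbbac" and "aadcbe" position by position:
  Position 0: 'd' vs 'a' => DIFFER
  Position 1: 'd' vs 'a' => DIFFER
  Position 2: 'b' vs 'd' => DIFFER
  Position 3: 'b' vs 'c' => DIFFER
  Position 4: 'a' vs 'b' => DIFFER
  Position 5: 'c' vs 'e' => DIFFER
Positions that differ: 6

6


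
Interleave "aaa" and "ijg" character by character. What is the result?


Interleaving "aaa" and "ijg":
  Position 0: 'a' from first, 'i' from second => "ai"
  Position 1: 'a' from first, 'j' from second => "aj"
  Position 2: 'a' from first, 'g' from second => "ag"
Result: aiajag

aiajag


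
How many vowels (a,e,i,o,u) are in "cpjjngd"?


Input: cpjjngd
Checking each character:
  'c' at position 0: consonant
  'p' at position 1: consonant
  'j' at position 2: consonant
  'j' at position 3: consonant
  'n' at position 4: consonant
  'g' at position 5: consonant
  'd' at position 6: consonant
Total vowels: 0

0


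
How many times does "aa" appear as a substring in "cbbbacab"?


Searching for "aa" in "cbbbacab"
Scanning each position:
  Position 0: "cb" => no
  Position 1: "bb" => no
  Position 2: "bb" => no
  Position 3: "ba" => no
  Position 4: "ac" => no
  Position 5: "ca" => no
  Position 6: "ab" => no
Total occurrences: 0

0


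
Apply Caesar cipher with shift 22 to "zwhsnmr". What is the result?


Caesar cipher: shift "zwhsnmr" by 22
  'z' (pos 25) + 22 = pos 21 = 'v'
  'w' (pos 22) + 22 = pos 18 = 's'
  'h' (pos 7) + 22 = pos 3 = 'd'
  's' (pos 18) + 22 = pos 14 = 'o'
  'n' (pos 13) + 22 = pos 9 = 'j'
  'm' (pos 12) + 22 = pos 8 = 'i'
  'r' (pos 17) + 22 = pos 13 = 'n'
Result: vsdojin

vsdojin


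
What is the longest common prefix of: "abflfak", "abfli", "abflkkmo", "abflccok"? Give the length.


Words: abflfak, abfli, abflkkmo, abflccok
  Position 0: all 'a' => match
  Position 1: all 'b' => match
  Position 2: all 'f' => match
  Position 3: all 'l' => match
  Position 4: ('f', 'i', 'k', 'c') => mismatch, stop
LCP = "abfl" (length 4)

4


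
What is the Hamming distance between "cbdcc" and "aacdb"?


Comparing "cbdcc" and "aacdb" position by position:
  Position 0: 'c' vs 'a' => differ
  Position 1: 'b' vs 'a' => differ
  Position 2: 'd' vs 'c' => differ
  Position 3: 'c' vs 'd' => differ
  Position 4: 'c' vs 'b' => differ
Total differences (Hamming distance): 5

5


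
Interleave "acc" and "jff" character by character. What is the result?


Interleaving "acc" and "jff":
  Position 0: 'a' from first, 'j' from second => "aj"
  Position 1: 'c' from first, 'f' from second => "cf"
  Position 2: 'c' from first, 'f' from second => "cf"
Result: ajcfcf

ajcfcf


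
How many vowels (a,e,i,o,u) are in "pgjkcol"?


Input: pgjkcol
Checking each character:
  'p' at position 0: consonant
  'g' at position 1: consonant
  'j' at position 2: consonant
  'k' at position 3: consonant
  'c' at position 4: consonant
  'o' at position 5: vowel (running total: 1)
  'l' at position 6: consonant
Total vowels: 1

1


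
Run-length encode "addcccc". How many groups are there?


Input: addcccc
Scanning for consecutive runs:
  Group 1: 'a' x 1 (positions 0-0)
  Group 2: 'd' x 2 (positions 1-2)
  Group 3: 'c' x 4 (positions 3-6)
Total groups: 3

3


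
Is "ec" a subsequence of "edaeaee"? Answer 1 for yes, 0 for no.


Check if "ec" is a subsequence of "edaeaee"
Greedy scan:
  Position 0 ('e'): matches sub[0] = 'e'
  Position 1 ('d'): no match needed
  Position 2 ('a'): no match needed
  Position 3 ('e'): no match needed
  Position 4 ('a'): no match needed
  Position 5 ('e'): no match needed
  Position 6 ('e'): no match needed
Only matched 1/2 characters => not a subsequence

0


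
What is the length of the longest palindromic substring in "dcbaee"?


Input: "dcbaee"
Checking substrings for palindromes:
  [4:6] "ee" (len 2) => palindrome
Longest palindromic substring: "ee" with length 2

2


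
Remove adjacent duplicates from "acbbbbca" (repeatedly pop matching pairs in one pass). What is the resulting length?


Input: acbbbbca
Stack-based adjacent duplicate removal:
  Read 'a': push. Stack: a
  Read 'c': push. Stack: ac
  Read 'b': push. Stack: acb
  Read 'b': matches stack top 'b' => pop. Stack: ac
  Read 'b': push. Stack: acb
  Read 'b': matches stack top 'b' => pop. Stack: ac
  Read 'c': matches stack top 'c' => pop. Stack: a
  Read 'a': matches stack top 'a' => pop. Stack: (empty)
Final stack: "" (length 0)

0


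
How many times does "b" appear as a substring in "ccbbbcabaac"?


Searching for "b" in "ccbbbcabaac"
Scanning each position:
  Position 0: "c" => no
  Position 1: "c" => no
  Position 2: "b" => MATCH
  Position 3: "b" => MATCH
  Position 4: "b" => MATCH
  Position 5: "c" => no
  Position 6: "a" => no
  Position 7: "b" => MATCH
  Position 8: "a" => no
  Position 9: "a" => no
  Position 10: "c" => no
Total occurrences: 4

4


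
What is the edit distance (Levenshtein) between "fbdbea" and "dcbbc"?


Computing edit distance: "fbdbea" -> "dcbbc"
DP table:
           d    c    b    b    c
      0    1    2    3    4    5
  f   1    1    2    3    4    5
  b   2    2    2    2    3    4
  d   3    2    3    3    3    4
  b   4    3    3    3    3    4
  e   5    4    4    4    4    4
  a   6    5    5    5    5    5
Edit distance = dp[6][5] = 5

5


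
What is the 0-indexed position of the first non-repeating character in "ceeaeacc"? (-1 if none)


Input: ceeaeacc
Character frequencies:
  'a': 2
  'c': 3
  'e': 3
Scanning left to right for freq == 1:
  Position 0 ('c'): freq=3, skip
  Position 1 ('e'): freq=3, skip
  Position 2 ('e'): freq=3, skip
  Position 3 ('a'): freq=2, skip
  Position 4 ('e'): freq=3, skip
  Position 5 ('a'): freq=2, skip
  Position 6 ('c'): freq=3, skip
  Position 7 ('c'): freq=3, skip
  No unique character found => answer = -1

-1


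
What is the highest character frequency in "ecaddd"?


Input: ecaddd
Character counts:
  'a': 1
  'c': 1
  'd': 3
  'e': 1
Maximum frequency: 3

3


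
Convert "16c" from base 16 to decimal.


Input: "16c" in base 16
Positional expansion:
  Digit '1' (value 1) x 16^2 = 256
  Digit '6' (value 6) x 16^1 = 96
  Digit 'c' (value 12) x 16^0 = 12
Sum = 364

364


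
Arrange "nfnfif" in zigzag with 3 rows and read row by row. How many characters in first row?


Zigzag "nfnfif" into 3 rows:
Placing characters:
  'n' => row 0
  'f' => row 1
  'n' => row 2
  'f' => row 1
  'i' => row 0
  'f' => row 1
Rows:
  Row 0: "ni"
  Row 1: "fff"
  Row 2: "n"
First row length: 2

2


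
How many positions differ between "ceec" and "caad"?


Comparing "ceec" and "caad" position by position:
  Position 0: 'c' vs 'c' => same
  Position 1: 'e' vs 'a' => DIFFER
  Position 2: 'e' vs 'a' => DIFFER
  Position 3: 'c' vs 'd' => DIFFER
Positions that differ: 3

3


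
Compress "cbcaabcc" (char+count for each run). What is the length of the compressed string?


Input: cbcaabcc
Runs:
  'c' x 1 => "c1"
  'b' x 1 => "b1"
  'c' x 1 => "c1"
  'a' x 2 => "a2"
  'b' x 1 => "b1"
  'c' x 2 => "c2"
Compressed: "c1b1c1a2b1c2"
Compressed length: 12

12


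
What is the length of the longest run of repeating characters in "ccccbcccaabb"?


Input: "ccccbcccaabb"
Scanning for longest run:
  Position 1 ('c'): continues run of 'c', length=2
  Position 2 ('c'): continues run of 'c', length=3
  Position 3 ('c'): continues run of 'c', length=4
  Position 4 ('b'): new char, reset run to 1
  Position 5 ('c'): new char, reset run to 1
  Position 6 ('c'): continues run of 'c', length=2
  Position 7 ('c'): continues run of 'c', length=3
  Position 8 ('a'): new char, reset run to 1
  Position 9 ('a'): continues run of 'a', length=2
  Position 10 ('b'): new char, reset run to 1
  Position 11 ('b'): continues run of 'b', length=2
Longest run: 'c' with length 4

4


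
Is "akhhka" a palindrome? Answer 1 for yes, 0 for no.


Input: akhhka
Reversed: akhhka
  Compare pos 0 ('a') with pos 5 ('a'): match
  Compare pos 1 ('k') with pos 4 ('k'): match
  Compare pos 2 ('h') with pos 3 ('h'): match
Result: palindrome

1


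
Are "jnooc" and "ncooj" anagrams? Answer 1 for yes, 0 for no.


Strings: "jnooc", "ncooj"
Sorted first:  cjnoo
Sorted second: cjnoo
Sorted forms match => anagrams

1


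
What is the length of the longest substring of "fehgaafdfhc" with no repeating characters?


Input: "fehgaafdfhc"
Sliding window (track last position of each char):
  Position 0 ('f'): window [0,0] length 1 -- new best
  Position 1 ('e'): window [0,1] length 2 -- new best
  Position 2 ('h'): window [0,2] length 3 -- new best
  Position 3 ('g'): window [0,3] length 4 -- new best
  Position 4 ('a'): window [0,4] length 5 -- new best
  Position 5 ('a'): repeat (last at 4), move window start to 5
  Position 5 ('a'): window [5,5] length 1
  Position 6 ('f'): window [5,6] length 2
  Position 7 ('d'): window [5,7] length 3
  Position 8 ('f'): repeat (last at 6), move window start to 7
  Position 8 ('f'): window [7,8] length 2
  Position 9 ('h'): window [7,9] length 3
  Position 10 ('c'): window [7,10] length 4
Longest substring with no repeats: "fehga" with length 5

5


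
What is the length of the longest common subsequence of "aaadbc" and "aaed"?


LCS of "aaadbc" and "aaed"
DP table:
           a    a    e    d
      0    0    0    0    0
  a   0    1    1    1    1
  a   0    1    2    2    2
  a   0    1    2    2    2
  d   0    1    2    2    3
  b   0    1    2    2    3
  c   0    1    2    2    3
LCS length = dp[6][4] = 3

3


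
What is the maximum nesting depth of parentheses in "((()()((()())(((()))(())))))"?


Input: "((()()((()())(((()))(())))))"
Tracking depth:
  Position 0 '(': depth becomes 1
  Position 1 '(': depth becomes 2
  Position 2 '(': depth becomes 3
  Position 3 ')': depth becomes 2
  Position 4 '(': depth becomes 3
  Position 5 ')': depth becomes 2
  Position 6 '(': depth becomes 3
  Position 7 '(': depth becomes 4
  Position 8 '(': depth becomes 5
  Position 9 ')': depth becomes 4
  Position 10 '(': depth becomes 5
  Position 11 ')': depth becomes 4
  Position 12 ')': depth becomes 3
  Position 13 '(': depth becomes 4
  Position 14 '(': depth becomes 5
  Position 15 '(': depth becomes 6
  Position 16 '(': depth becomes 7
  Position 17 ')': depth becomes 6
  Position 18 ')': depth becomes 5
  Position 19 ')': depth becomes 4
  Position 20 '(': depth becomes 5
  Position 21 '(': depth becomes 6
  Position 22 ')': depth becomes 5
  Position 23 ')': depth becomes 4
  Position 24 ')': depth becomes 3
  Position 25 ')': depth becomes 2
  Position 26 ')': depth becomes 1
  Position 27 ')': depth becomes 0
Maximum depth reached: 7

7
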